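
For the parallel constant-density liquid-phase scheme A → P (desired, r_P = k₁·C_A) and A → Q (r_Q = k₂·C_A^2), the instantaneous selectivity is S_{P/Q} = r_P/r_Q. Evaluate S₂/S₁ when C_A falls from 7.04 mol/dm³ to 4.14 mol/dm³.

1.70

S_{P/Q} = (k₁/k₂)·C_A⁻¹, so S₂/S₁ = (C_{A,2}/C_{A,1})⁻¹.
= 7.04/4.14 = 1.70.
Selectivity toward P rises as C_A falls — low-concentration operation is favoured.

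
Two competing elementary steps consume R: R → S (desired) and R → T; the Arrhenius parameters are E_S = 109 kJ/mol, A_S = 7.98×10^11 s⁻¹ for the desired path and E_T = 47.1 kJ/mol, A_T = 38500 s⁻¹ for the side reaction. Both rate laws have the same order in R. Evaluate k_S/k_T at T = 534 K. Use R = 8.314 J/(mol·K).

Since both paths have the same order in R, the concentration cancels and S_{S/T} = k_S/k_T = (A_S/A_T)·exp[(E_T−E_S)/(RT)].
(E_T−E_S)/(RT) = (47.1−109)×10³/(8.314×534) = -61900/4440 = -13.94.
k_S/k_T = (7.98×10^11/38500)·exp(-13.94) = 2.073×10^7 × 8.808×10^-7 = 18.3.

18.3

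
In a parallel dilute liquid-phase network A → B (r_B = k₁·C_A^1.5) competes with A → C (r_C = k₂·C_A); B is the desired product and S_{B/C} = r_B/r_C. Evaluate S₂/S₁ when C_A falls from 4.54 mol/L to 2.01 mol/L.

0.665

S_{B/C} = (k₁/k₂)·C_A^0.5, so S₂/S₁ = (C_{A,2}/C_{A,1})^0.5.
= (2.01/4.54)^0.5 = (0.4427)^0.5 = 0.665.
Selectivity toward B falls as C_A falls — high-concentration operation is favoured.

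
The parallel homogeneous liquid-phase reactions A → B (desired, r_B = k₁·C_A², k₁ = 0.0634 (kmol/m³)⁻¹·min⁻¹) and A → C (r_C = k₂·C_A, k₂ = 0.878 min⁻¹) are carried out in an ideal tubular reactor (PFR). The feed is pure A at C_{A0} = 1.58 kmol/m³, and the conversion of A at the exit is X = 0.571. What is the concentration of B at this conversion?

C_A = C_{A0}(1−X) = 0.6778 kmol/m³.
Along a PFR/batch, dC_C/dC_A = −r_C/(r_B+r_C) = −k₂/(k₂+k₁·C_A).
Integrating from C_{A0} to C_A: C_C = (0.878/0.0634)·ln[(0.878+0.0634·1.58)/(0.878+0.0634·0.678)] = 13.85·ln(0.9782/0.9210) = 0.8344 kmol/m³.
Then C_B = (C_{A0}−C_A) − C_C = 0.9022 − 0.8344 = 0.06775 kmol/m³.

0.0677 kmol/m³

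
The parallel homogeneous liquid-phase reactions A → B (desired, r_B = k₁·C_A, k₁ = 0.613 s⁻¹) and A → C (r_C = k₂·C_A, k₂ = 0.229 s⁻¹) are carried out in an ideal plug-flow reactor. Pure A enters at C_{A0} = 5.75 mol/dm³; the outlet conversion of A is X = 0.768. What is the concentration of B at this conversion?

3.21 mol/dm³

C_A = C_{A0}(1−X) = 1.334 mol/dm³.
Both paths are first order in A, so the instantaneous fraction to B is constant: dC_B/d(−C_A) = k₁/(k₁+k₂) = 0.7280.
C_B = 0.7280·(C_{A0}−C_A) = 0.7280×4.416 = 3.21 mol/dm³.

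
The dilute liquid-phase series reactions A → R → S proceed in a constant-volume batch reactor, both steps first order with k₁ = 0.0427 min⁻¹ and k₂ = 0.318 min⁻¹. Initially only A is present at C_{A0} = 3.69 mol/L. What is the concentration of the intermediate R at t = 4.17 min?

0.327 mol/L

The intermediate concentration in a first-order A→B→C sequence is C_R = k₁C_{A0}(e^(−k₁t) − e^(−k₂t))/(k₂−k₁).
e^(−k₁t) = e^(−0.0427×4.17) = e^(−0.1781) = 0.8369; e^(−k₂t) = e^(−1.326) = 0.2655.
C_R = 0.0427×3.69/(0.318−0.0427) × (0.8369−0.2655) = 0.5723×0.5714 = 0.3270 mol/L.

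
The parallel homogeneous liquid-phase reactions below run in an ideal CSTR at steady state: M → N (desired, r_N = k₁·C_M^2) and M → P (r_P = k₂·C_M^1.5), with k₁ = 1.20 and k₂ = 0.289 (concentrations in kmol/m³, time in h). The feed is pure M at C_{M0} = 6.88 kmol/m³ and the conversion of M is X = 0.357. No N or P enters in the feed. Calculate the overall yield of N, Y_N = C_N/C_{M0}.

Exit C_M = C_{M0}(1−X) = 6.88×0.643 = 4.424 kmol/m³.
A CSTR operates uniformly at the exit composition, giving r_N = 23.48 and r_P = 2.689 (each k·C_M^n at C_M = 4.424).
Fraction of consumed M going to N: r_N/(r_N+r_P) = 0.8973.
C_N = 0.8973·C_{M0}·X = 0.8973×6.88×0.357 = 2.20 kmol/m³; Y_N = C_N/C_{M0} = 0.320.

0.320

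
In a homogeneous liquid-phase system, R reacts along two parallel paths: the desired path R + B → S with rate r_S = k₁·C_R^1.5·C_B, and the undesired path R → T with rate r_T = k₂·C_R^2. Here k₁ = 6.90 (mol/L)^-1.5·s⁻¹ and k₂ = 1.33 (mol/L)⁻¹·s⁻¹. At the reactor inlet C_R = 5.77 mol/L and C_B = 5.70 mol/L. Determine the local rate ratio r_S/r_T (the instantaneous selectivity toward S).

S_{S/T} = r_S/r_T = (k₁·C_R^1.5·C_B)/(k₂·C_R^2) = (k₁/k₂)·C_R^-0.5·C_B.
= (6.90×5.770^1.5×5.700) / (1.33×5.770^2) = 545.1/44.28 = 12.3.
The undesired path is higher order in R, so low C_R (CSTR or dilute feed) favours S.

12.3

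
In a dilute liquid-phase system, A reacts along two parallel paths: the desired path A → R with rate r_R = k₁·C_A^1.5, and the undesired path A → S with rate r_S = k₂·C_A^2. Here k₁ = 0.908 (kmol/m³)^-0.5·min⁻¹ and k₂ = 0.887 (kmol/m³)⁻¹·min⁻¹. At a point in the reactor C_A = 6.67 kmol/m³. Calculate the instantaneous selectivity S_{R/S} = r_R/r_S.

0.396

S_{R/S} = r_R/r_S = (k₁·C_A^1.5)/(k₂·C_A^2) = (k₁/k₂)·C_A^-0.5.
= (0.908×6.670^1.5) / (0.887×6.670^2) = 15.64/39.46 = 0.396.
The undesired path is higher order in A, so low C_A (CSTR or dilute feed) favours R.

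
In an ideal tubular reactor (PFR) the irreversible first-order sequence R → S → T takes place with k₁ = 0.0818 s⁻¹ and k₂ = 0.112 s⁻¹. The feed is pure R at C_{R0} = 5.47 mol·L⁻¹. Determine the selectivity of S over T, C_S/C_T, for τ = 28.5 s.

0.202

The intermediate concentration in a first-order A→B→C sequence is C_S = k₁C_{R0}(e^(−k₁τ) − e^(−k₂τ))/(k₂−k₁).
e^(−k₁τ) = e^(−0.0818×28.5) = e^(−2.331) = 0.09717; e^(−k₂τ) = e^(−3.192) = 0.04109.
C_S = 0.0818×5.47/(0.112−0.0818) × (0.09717−0.04109) = 14.82×0.05608 = 0.8309 mol·L⁻¹.
C_R = C_{R0}e^(−k₁τ) = 0.5315 mol·L⁻¹, so C_T = C_{R0}−C_R−C_S = 4.108 mol·L⁻¹; C_S/C_T = 0.202.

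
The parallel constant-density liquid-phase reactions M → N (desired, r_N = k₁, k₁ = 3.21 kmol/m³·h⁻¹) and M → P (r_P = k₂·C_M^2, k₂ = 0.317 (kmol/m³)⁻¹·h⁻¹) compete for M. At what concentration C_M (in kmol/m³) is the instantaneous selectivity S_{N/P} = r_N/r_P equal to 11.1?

S_{N/P} = (k₁/k₂)·C_M^-2 ⇒ C_M = (S·k₂/k₁)^(-0.5).
= (11.1×0.317/3.21)^(-0.5) = (1.096)^(-0.5) = 0.955 kmol/m³.

0.955 kmol/m³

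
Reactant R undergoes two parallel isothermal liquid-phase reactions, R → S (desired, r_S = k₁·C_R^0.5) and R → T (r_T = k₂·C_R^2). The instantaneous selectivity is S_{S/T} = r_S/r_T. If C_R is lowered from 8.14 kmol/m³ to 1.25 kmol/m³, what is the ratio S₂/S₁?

S_{S/T} = (k₁/k₂)·C_R^-1.5, so S₂/S₁ = (C_{R,2}/C_{R,1})^-1.5.
= (1.25/8.14)^(-1.5) = (0.1536)^(-1.5) = 16.6.

16.6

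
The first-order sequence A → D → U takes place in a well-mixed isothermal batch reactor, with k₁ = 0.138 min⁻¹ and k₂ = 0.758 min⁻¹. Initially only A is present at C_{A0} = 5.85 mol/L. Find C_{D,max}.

Evaluating C_D at t_opt = ln(k₂/k₁)/(k₂−k₁) gives C_{D,max}/C_{A0} = (k₁/k₂)^[k₂/(k₂−k₁)].
= (0.138/0.758)^(0.758/(0.758−0.138)) = (0.1821)^(1.223) = 0.1246.
C_{D,max} = 0.1246×5.85 = 0.729 mol/L.

0.729 mol/L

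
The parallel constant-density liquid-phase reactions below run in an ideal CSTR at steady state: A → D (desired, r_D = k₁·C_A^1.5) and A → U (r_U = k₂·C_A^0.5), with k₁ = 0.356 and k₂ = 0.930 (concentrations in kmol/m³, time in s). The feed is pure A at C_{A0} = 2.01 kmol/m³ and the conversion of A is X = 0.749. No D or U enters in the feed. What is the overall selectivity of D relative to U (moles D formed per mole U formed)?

0.193

Exit C_A = C_{A0}(1−X) = 2.01×0.251 = 0.5045 kmol/m³.
A CSTR operates uniformly at the exit composition, giving r_D = 0.1276 and r_U = 0.6606 (each k·C_A^n at C_A = 0.5045).
Overall selectivity = C_D/C_U = r_Dτ/(r_Uτ) = r_D/r_U = 0.193.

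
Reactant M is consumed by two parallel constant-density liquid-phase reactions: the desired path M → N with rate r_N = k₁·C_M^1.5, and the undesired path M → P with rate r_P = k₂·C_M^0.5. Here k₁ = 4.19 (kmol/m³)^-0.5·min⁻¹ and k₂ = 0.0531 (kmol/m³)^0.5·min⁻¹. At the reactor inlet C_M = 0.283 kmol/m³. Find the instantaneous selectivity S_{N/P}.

22.3

S_{N/P} = r_N/r_P = (k₁·C_M^1.5)/(k₂·C_M^0.5) = (k₁/k₂)·C_M.
= (4.19×0.2830^1.5) / (0.0531×0.2830^0.5) = 0.6308/0.02825 = 22.3.
Since the desired path is higher order in M, keeping C_M high (PFR or concentrated feed) favours N.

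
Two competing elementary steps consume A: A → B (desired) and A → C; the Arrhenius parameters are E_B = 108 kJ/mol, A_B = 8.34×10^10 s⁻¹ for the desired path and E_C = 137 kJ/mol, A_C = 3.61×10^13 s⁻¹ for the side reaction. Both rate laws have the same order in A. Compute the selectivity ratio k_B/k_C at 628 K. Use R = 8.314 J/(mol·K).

With equal orders, S_{B/C} = k_B/k_C = (A_B/A_C)·exp[(E_C−E_B)/(RT)].
(E_C−E_B)/(RT) = (137−108)×10³/(8.314×628) = 29000/5221 = 5.554.
k_B/k_C = (8.34×10^10/3.61×10^13)·exp(5.554) = 0.002310 × 258.3 = 0.597.

0.597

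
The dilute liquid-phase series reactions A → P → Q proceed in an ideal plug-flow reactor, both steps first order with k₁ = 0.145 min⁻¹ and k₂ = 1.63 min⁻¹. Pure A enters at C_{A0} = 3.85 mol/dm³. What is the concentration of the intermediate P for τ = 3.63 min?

Solving the coupled first-order balances gives C_P(τ) = [k₁/(k₂−k₁)]·C_{A0}·(e^(−k₁τ) − e^(−k₂τ)).
e^(−k₁τ) = e^(−0.145×3.63) = e^(−0.5263) = 0.5908; e^(−k₂τ) = e^(−5.917) = 0.002694.
C_P = 0.145×3.85/(1.63−0.145) × (0.5908−0.002694) = 0.3759×0.5881 = 0.2211 mol/dm³.

0.221 mol/dm³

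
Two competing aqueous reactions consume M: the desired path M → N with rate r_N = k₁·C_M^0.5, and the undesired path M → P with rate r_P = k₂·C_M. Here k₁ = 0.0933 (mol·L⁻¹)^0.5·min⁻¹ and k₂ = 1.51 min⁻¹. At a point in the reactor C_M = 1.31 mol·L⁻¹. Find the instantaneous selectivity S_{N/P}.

0.0540

S_{N/P} = r_N/r_P = (k₁·C_M^0.5)/(k₂·C_M) = (k₁/k₂)·C_M^-0.5.
= (0.0933×1.310^0.5) / (1.51×1.310) = 0.1068/1.978 = 0.0540.
The undesired path is higher order in M, so low C_M (CSTR or dilute feed) favours N.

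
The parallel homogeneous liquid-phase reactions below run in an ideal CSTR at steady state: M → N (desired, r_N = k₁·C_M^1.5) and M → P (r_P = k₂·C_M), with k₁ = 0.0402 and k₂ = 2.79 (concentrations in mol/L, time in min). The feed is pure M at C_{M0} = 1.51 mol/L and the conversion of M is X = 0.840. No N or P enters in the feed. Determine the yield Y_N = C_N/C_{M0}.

0.00591

Exit C_M = C_{M0}(1−X) = 1.51×0.160 = 0.2416 mol/L.
In a CSTR the entire volume is at exit conditions, so r_N = 0.0402×0.2416^1.5 = 0.004774 and r_P = 2.79×0.2416 = 0.6741.
Fraction of consumed M going to N: r_N/(r_N+r_P) = 0.007032.
C_N = 0.007032·C_{M0}·X = 0.007032×1.51×0.840 = 0.00892 mol/L; Y_N = C_N/C_{M0} = 0.00591.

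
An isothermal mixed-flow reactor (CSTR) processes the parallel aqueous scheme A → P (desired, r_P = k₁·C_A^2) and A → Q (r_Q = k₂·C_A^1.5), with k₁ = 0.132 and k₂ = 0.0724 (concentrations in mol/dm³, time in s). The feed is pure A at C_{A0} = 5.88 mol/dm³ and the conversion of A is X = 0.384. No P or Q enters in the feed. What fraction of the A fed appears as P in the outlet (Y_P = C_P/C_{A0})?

Exit C_A = C_{A0}(1−X) = 5.88×0.616 = 3.622 mol/dm³.
A CSTR operates uniformly at the exit composition, giving r_P = 1.732 and r_Q = 0.4991 (each k·C_A^n at C_A = 3.622).
Fraction of consumed A going to P: r_P/(r_P+r_Q) = 0.7763.
C_P = 0.7763·C_{A0}·X = 0.7763×5.88×0.384 = 1.75 mol/dm³; Y_P = C_P/C_{A0} = 0.298.

0.298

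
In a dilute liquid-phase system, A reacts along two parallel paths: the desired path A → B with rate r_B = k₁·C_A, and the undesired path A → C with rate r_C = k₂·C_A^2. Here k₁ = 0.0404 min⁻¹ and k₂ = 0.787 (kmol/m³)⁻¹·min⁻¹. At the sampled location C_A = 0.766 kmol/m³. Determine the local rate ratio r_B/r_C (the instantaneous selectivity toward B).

0.0670

S_{B/C} = r_B/r_C = (k₁·C_A)/(k₂·C_A^2) = (k₁/k₂)·C_A⁻¹.
= (0.0404×0.7660) / (0.787×0.7660^2) = 0.03095/0.4618 = 0.0670.
The undesired path is higher order in A, so low C_A (CSTR or dilute feed) favours B.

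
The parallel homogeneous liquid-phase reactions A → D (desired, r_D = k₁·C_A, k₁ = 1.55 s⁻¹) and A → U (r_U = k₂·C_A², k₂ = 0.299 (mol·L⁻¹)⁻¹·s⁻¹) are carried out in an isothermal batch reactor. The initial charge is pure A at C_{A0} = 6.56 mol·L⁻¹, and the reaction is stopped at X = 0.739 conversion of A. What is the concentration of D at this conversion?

C_A = C_{A0}(1−X) = 1.712 mol·L⁻¹.
Along a PFR/batch, dC_D/dC_A = −r_D/(r_D+r_U) = −k₁/(k₁+k₂·C_A).
Integrating from C_{A0} to C_A: C_D = (1.55/0.299)·ln[(1.55+0.299·6.56)/(1.55+0.299·1.71)] = 5.184·ln(3.511/2.062) = 2.760 mol·L⁻¹.

2.76 mol·L⁻¹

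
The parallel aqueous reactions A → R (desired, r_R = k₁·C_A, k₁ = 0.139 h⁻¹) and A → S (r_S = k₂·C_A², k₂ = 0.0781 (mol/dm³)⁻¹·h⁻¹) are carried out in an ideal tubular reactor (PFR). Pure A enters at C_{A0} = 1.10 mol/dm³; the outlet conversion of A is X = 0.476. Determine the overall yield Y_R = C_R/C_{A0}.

0.325

C_A = C_{A0}(1−X) = 0.5764 mol/dm³.
Along a PFR/batch, dC_R/dC_A = −r_R/(r_R+r_S) = −k₁/(k₁+k₂·C_A).
Integrating from C_{A0} to C_A: C_R = (0.139/0.0781)·ln[(0.139+0.0781·1.10)/(0.139+0.0781·0.576)] = 1.780·ln(0.2249/0.1840) = 0.3572 mol/dm³.
Y_R = C_R/C_{A0} = 0.3572/1.10 = 0.325.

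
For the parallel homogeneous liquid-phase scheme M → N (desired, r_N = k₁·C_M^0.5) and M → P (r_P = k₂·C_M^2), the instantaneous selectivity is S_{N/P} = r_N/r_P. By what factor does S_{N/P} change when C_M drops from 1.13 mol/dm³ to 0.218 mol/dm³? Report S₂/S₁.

S_{N/P} = (k₁/k₂)·C_M^-1.5, so S₂/S₁ = (C_{M,2}/C_{M,1})^-1.5.
= (0.218/1.13)^(-1.5) = (0.1929)^(-1.5) = 11.8.
Selectivity toward N rises as C_M falls — low-concentration operation is favoured.

11.8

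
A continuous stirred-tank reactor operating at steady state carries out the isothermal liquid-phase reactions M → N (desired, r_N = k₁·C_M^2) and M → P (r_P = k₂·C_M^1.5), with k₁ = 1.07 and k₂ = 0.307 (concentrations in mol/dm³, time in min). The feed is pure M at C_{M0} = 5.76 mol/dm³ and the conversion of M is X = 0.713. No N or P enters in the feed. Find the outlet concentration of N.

3.36 mol/dm³

Exit C_M = C_{M0}(1−X) = 5.76×0.287 = 1.653 mol/dm³.
Rates in a CSTR are evaluated at the outlet concentration: r_N = 1.07×1.653^2 = 2.924, r_P = 0.307×1.653^1.5 = 0.6525.
Fraction of consumed M going to N: r_N/(r_N+r_P) = 0.8176.
C_N = 0.8176·C_{M0}·X = 0.8176×5.76×0.713 = 3.36 mol/dm³.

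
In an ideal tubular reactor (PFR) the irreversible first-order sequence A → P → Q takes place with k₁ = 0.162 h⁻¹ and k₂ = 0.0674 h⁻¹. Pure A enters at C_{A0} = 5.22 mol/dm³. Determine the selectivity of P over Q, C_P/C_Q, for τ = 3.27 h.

7.99

Solving the coupled first-order balances gives C_P(τ) = [k₁/(k₂−k₁)]·C_{A0}·(e^(−k₁τ) − e^(−k₂τ)).
e^(−k₁τ) = e^(−0.162×3.27) = e^(−0.5297) = 0.5888; e^(−k₂τ) = e^(−0.2204) = 0.8022.
C_P = 0.162×5.22/(0.0674−0.162) × (0.5888−0.8022) = (-8.939)×(-0.2134) = 1.908 mol/dm³.
C_A = C_{A0}e^(−k₁τ) = 3.073 mol/dm³, so C_Q = C_{A0}−C_A−C_P = 0.2387 mol/dm³; C_P/C_Q = 7.99.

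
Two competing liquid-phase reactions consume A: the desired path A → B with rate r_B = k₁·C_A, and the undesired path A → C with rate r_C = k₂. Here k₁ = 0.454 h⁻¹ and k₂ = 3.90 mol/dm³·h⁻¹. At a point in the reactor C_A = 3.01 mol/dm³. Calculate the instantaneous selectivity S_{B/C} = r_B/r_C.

0.350

S_{B/C} = r_B/r_C = (k₁·C_A)/(k₂) = (k₁/k₂)·C_A.
= (0.454×3.010) / (3.90) = 1.367/3.900 = 0.350.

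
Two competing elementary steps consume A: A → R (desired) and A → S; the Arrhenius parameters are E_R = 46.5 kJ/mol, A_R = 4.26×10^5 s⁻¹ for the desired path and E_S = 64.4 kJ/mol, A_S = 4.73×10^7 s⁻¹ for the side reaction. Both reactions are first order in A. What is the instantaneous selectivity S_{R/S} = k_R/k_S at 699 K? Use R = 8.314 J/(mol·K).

0.196

k_R/k_S = (A_R/A_S)·exp[−(E_R−E_S)/(RT)] = (A_R/A_S)·exp[(E_S−E_R)/(RT)].
(E_S−E_R)/(RT) = (64.4−46.5)×10³/(8.314×699) = 17900/5811 = 3.080.
k_R/k_S = (4.26×10^5/4.73×10^7)·exp(3.080) = 0.009006 × 21.76 = 0.196.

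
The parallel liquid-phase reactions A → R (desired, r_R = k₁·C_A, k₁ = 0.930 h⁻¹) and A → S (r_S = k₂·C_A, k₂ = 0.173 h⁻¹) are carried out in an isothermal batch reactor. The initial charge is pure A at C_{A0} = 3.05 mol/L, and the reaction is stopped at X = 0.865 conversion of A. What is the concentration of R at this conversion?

2.22 mol/L

C_A = C_{A0}(1−X) = 0.4118 mol/L.
Both paths are first order in A, so the instantaneous fraction to R is constant: dC_R/d(−C_A) = k₁/(k₁+k₂) = 0.8432.
C_R = 0.8432·(C_{A0}−C_A) = 0.8432×2.638 = 2.22 mol/L.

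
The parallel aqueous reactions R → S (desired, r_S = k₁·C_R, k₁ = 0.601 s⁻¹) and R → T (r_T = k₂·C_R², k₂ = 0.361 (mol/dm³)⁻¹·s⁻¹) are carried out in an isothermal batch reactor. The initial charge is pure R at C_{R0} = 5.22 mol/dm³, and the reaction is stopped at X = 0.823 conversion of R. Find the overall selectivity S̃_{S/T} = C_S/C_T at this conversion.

0.610

C_R = C_{R0}(1−X) = 0.9239 mol/dm³.
Along a PFR/batch, dC_S/dC_R = −r_S/(r_S+r_T) = −k₁/(k₁+k₂·C_R).
Integrating from C_{R0} to C_R: C_S = (0.601/0.361)·ln[(0.601+0.361·5.22)/(0.601+0.361·0.924)] = 1.665·ln(2.485/0.9345) = 1.628 mol/dm³.
C_T = (C_{R0}−C_R)−C_S = 2.668 mol/dm³; S̃_{S/T} = 1.628/2.668 = 0.610.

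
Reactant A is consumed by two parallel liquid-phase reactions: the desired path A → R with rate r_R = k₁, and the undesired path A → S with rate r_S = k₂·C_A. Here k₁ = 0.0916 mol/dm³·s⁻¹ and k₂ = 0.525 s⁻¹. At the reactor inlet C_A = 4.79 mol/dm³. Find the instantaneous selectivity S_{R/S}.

S_{R/S} = r_R/r_S = (k₁)/(k₂·C_A) = (k₁/k₂)·C_A⁻¹.
= (0.0916) / (0.525×4.790) = 0.09160/2.515 = 0.0364.
The undesired path is higher order in A, so low C_A (CSTR or dilute feed) favours R.

0.0364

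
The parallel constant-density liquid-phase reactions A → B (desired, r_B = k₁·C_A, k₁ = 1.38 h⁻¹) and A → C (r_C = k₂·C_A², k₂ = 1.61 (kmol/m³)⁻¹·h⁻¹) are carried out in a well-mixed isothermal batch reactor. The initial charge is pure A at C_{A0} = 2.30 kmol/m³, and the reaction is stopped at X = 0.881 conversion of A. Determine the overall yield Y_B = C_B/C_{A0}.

0.383

C_A = C_{A0}(1−X) = 0.2737 kmol/m³.
Along a PFR/batch, dC_B/dC_A = −r_B/(r_B+r_C) = −k₁/(k₁+k₂·C_A).
Integrating from C_{A0} to C_A: C_B = (1.38/1.61)·ln[(1.38+1.61·2.30)/(1.38+1.61·0.274)] = 0.8571·ln(5.083/1.821) = 0.8800 kmol/m³.
Y_B = C_B/C_{A0} = 0.8800/2.30 = 0.383.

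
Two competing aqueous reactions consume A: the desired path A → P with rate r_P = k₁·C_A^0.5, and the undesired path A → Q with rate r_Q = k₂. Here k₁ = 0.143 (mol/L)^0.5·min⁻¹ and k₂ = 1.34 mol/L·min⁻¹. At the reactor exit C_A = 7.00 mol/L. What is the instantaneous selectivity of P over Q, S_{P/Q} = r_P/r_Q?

0.282

S_{P/Q} = r_P/r_Q = (k₁·C_A^0.5)/(k₂) = (k₁/k₂)·C_A^0.5.
= (0.143×7.000^0.5) / (1.34) = 0.3783/1.340 = 0.282.
Since the desired path is higher order in A, keeping C_A high (PFR or concentrated feed) favours P.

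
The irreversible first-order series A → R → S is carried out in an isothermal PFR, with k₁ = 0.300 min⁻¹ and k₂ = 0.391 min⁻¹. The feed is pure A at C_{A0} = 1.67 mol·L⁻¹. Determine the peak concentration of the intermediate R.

0.535 mol·L⁻¹

At the optimum, C_{R,max}/C_{A0} = (k₁/k₂)^[k₂/(k₂−k₁)].
= (0.300/0.391)^(0.391/(0.391−0.300)) = (0.7673)^(4.297) = 0.3204.
C_{R,max} = 0.3204×1.67 = 0.535 mol·L⁻¹.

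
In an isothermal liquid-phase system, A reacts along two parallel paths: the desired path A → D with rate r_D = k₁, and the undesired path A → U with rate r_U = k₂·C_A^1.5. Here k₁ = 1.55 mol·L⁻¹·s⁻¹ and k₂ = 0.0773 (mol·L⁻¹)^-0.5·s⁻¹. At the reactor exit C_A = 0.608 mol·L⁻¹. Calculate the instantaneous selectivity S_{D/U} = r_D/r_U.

S_{D/U} = r_D/r_U = (k₁)/(k₂·C_A^1.5) = (k₁/k₂)·C_A^-1.5.
= (1.55) / (0.0773×0.6080^1.5) = 1.550/0.03665 = 42.3.
The undesired path is higher order in A, so low C_A (CSTR or dilute feed) favours D.

42.3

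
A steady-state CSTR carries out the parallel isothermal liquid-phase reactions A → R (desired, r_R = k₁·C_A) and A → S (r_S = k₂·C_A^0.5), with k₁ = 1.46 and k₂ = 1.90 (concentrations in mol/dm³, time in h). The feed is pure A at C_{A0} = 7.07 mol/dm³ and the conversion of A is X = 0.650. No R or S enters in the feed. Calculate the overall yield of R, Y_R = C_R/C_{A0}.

0.356

Exit C_A = C_{A0}(1−X) = 7.07×0.350 = 2.474 mol/dm³.
Rates in a CSTR are evaluated at the outlet concentration: r_R = 1.46×2.474 = 3.613, r_S = 1.90×2.474^0.5 = 2.989.
Fraction of consumed A going to R: r_R/(r_R+r_S) = 0.5473.
C_R = 0.5473·C_{A0}·X = 0.5473×7.07×0.650 = 2.51 mol/dm³; Y_R = C_R/C_{A0} = 0.356.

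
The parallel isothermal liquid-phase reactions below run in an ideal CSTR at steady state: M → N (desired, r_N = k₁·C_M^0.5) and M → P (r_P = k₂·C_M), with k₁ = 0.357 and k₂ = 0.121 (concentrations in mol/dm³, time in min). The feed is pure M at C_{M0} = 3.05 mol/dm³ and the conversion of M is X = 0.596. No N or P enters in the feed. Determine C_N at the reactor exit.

Exit C_M = C_{M0}(1−X) = 3.05×0.404 = 1.232 mol/dm³.
Rates in a CSTR are evaluated at the outlet concentration: r_N = 0.357×1.232^0.5 = 0.3963, r_P = 0.121×1.232 = 0.1491.
Fraction of consumed M going to N: r_N/(r_N+r_P) = 0.7266.
C_N = 0.7266·C_{M0}·X = 0.7266×3.05×0.596 = 1.32 mol/dm³.

1.32 mol/dm³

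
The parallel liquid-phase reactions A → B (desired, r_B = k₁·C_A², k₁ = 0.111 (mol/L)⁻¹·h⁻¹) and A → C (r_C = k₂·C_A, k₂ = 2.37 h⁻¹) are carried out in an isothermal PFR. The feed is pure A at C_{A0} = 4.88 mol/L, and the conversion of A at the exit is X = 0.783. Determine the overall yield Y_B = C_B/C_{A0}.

C_A = C_{A0}(1−X) = 1.059 mol/L.
Along a PFR/batch, dC_C/dC_A = −r_C/(r_B+r_C) = −k₂/(k₂+k₁·C_A).
Integrating from C_{A0} to C_A: C_C = (2.37/0.111)·ln[(2.37+0.111·4.88)/(2.37+0.111·1.06)] = 21.35·ln(2.912/2.488) = 3.361 mol/L.
Then C_B = (C_{A0}−C_A) − C_C = 3.821 − 3.361 = 0.4596 mol/L.
Y_B = C_B/C_{A0} = 0.4596/4.88 = 0.0942.

0.0942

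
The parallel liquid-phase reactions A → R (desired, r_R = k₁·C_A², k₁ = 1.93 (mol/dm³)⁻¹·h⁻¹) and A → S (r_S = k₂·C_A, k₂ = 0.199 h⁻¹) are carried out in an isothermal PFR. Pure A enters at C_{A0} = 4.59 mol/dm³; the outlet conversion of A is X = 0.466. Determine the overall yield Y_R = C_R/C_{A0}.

C_A = C_{A0}(1−X) = 2.451 mol/dm³.
Along a PFR/batch, dC_S/dC_A = −r_S/(r_R+r_S) = −k₂/(k₂+k₁·C_A).
Integrating from C_{A0} to C_A: C_S = (0.199/1.93)·ln[(0.199+1.93·4.59)/(0.199+1.93·2.45)] = 0.1031·ln(9.058/4.930) = 0.06273 mol/dm³.
Then C_R = (C_{A0}−C_A) − C_S = 2.139 − 0.06273 = 2.076 mol/dm³.
Y_R = C_R/C_{A0} = 2.076/4.59 = 0.452.

0.452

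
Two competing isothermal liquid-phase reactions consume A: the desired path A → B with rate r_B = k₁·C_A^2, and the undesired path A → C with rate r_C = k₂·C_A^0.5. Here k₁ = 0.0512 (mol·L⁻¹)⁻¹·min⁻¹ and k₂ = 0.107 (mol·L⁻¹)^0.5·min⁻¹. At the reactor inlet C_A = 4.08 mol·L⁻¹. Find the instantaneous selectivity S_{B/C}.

S_{B/C} = r_B/r_C = (k₁·C_A^2)/(k₂·C_A^0.5) = (k₁/k₂)·C_A^1.5.
= (0.0512×4.080^2) / (0.107×4.080^0.5) = 0.8523/0.2161 = 3.94.
Since the desired path is higher order in A, keeping C_A high (PFR or concentrated feed) favours B.

3.94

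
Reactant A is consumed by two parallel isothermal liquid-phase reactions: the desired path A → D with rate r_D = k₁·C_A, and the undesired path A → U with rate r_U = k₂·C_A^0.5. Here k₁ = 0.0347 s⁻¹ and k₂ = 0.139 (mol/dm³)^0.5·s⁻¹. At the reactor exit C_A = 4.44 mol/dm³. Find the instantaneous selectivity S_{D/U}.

S_{D/U} = r_D/r_U = (k₁·C_A)/(k₂·C_A^0.5) = (k₁/k₂)·C_A^0.5.
= (0.0347×4.440) / (0.139×4.440^0.5) = 0.1541/0.2929 = 0.526.
Since the desired path is higher order in A, keeping C_A high (PFR or concentrated feed) favours D.

0.526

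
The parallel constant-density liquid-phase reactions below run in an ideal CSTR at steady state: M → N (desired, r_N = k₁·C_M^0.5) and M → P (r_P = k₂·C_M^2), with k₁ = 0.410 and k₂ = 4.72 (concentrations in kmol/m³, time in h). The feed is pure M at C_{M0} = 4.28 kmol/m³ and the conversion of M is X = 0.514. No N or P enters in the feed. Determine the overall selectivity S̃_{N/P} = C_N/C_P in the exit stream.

Exit C_M = C_{M0}(1−X) = 4.28×0.486 = 2.080 kmol/m³.
Rates in a CSTR are evaluated at the outlet concentration: r_N = 0.410×2.080^0.5 = 0.5913, r_P = 4.72×2.080^2 = 20.42.
Overall selectivity = C_N/C_P = r_Nτ/(r_Pτ) = r_N/r_P = 0.0290.

0.0290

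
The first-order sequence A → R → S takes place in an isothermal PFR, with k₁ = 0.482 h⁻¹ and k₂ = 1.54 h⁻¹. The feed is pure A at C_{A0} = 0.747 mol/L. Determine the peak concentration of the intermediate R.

Evaluating C_R at τ_opt = ln(k₂/k₁)/(k₂−k₁) gives C_{R,max}/C_{A0} = (k₁/k₂)^[k₂/(k₂−k₁)].
= (0.482/1.54)^(1.54/(1.54−0.482)) = (0.3130)^(1.456) = 0.1844.
C_{R,max} = 0.1844×0.747 = 0.138 mol/L.

0.138 mol/L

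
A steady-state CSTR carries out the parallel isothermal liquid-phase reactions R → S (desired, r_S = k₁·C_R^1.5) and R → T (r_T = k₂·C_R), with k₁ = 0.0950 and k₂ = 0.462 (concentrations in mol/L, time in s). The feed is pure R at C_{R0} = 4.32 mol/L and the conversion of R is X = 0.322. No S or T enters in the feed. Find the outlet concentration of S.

Exit C_R = C_{R0}(1−X) = 4.32×0.678 = 2.929 mol/L.
Rates in a CSTR are evaluated at the outlet concentration: r_S = 0.0950×2.929^1.5 = 0.4762, r_T = 0.462×2.929 = 1.353.
Fraction of consumed R going to S: r_S/(r_S+r_T) = 0.2603.
C_S = 0.2603·C_{R0}·X = 0.2603×4.32×0.322 = 0.362 mol/L.

0.362 mol/L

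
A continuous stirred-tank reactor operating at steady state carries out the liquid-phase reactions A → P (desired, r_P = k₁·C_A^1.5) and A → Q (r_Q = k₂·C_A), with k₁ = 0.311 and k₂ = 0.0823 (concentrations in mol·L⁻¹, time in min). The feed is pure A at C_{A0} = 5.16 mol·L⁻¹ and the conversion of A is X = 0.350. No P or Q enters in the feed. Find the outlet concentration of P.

1.58 mol·L⁻¹

Exit C_A = C_{A0}(1−X) = 5.16×0.650 = 3.354 mol·L⁻¹.
A CSTR operates uniformly at the exit composition, giving r_P = 1.910 and r_Q = 0.2760 (each k·C_A^n at C_A = 3.354).
Fraction of consumed A going to P: r_P/(r_P+r_Q) = 0.8737.
C_P = 0.8737·C_{A0}·X = 0.8737×5.16×0.350 = 1.58 mol·L⁻¹.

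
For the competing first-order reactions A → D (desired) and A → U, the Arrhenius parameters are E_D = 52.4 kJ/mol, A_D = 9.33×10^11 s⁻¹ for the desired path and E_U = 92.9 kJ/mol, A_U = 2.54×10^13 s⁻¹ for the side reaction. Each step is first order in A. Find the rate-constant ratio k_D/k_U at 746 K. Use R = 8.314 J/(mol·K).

With equal orders, S_{D/U} = k_D/k_U = (A_D/A_U)·exp[(E_U−E_D)/(RT)].
(E_U−E_D)/(RT) = (92.9−52.4)×10³/(8.314×746) = 40500/6202 = 6.530.
k_D/k_U = (9.33×10^11/2.54×10^13)·exp(6.530) = 0.03673 × 685.3 = 25.2.
Since E_D < E_U, lowering the temperature improves selectivity toward D.

25.2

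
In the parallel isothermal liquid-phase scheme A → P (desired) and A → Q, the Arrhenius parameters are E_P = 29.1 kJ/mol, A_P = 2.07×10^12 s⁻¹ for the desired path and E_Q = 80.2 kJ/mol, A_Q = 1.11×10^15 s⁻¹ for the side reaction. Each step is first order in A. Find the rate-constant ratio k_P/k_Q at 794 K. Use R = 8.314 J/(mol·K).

4.29

With equal orders, S_{P/Q} = k_P/k_Q = (A_P/A_Q)·exp[(E_Q−E_P)/(RT)].
(E_Q−E_P)/(RT) = (80.2−29.1)×10³/(8.314×794) = 51100/6601 = 7.741.
k_P/k_Q = (2.07×10^12/1.11×10^15)·exp(7.741) = 0.001865 × 2300 = 4.29.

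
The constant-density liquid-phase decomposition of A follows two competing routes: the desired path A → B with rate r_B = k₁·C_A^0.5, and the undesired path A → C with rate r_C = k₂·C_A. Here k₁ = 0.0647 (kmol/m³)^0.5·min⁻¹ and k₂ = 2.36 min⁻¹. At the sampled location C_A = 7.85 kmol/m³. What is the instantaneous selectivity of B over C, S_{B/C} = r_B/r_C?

S_{B/C} = r_B/r_C = (k₁·C_A^0.5)/(k₂·C_A) = (k₁/k₂)·C_A^-0.5.
= (0.0647×7.850^0.5) / (2.36×7.850) = 0.1813/18.53 = 0.00978.
The undesired path is higher order in A, so low C_A (CSTR or dilute feed) favours B.

0.00978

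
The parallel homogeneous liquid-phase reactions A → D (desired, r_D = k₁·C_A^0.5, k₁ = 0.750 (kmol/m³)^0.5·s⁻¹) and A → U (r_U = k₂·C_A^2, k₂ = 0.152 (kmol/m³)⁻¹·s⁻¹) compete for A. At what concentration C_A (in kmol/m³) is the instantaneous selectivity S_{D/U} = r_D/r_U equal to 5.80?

0.898 kmol/m³

S_{D/U} = (k₁/k₂)·C_A^-1.5 ⇒ C_A = (S·k₂/k₁)^(1/(-1.5)).
= (5.80×0.152/0.750)^(-0.6667) = (1.175)^(-0.6667) = 0.898 kmol/m³.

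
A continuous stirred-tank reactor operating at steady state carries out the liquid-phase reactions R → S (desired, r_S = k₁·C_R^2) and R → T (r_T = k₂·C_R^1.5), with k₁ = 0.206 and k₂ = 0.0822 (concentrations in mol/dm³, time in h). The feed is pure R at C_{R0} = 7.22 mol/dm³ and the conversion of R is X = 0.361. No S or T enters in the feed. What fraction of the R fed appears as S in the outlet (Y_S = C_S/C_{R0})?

Exit C_R = C_{R0}(1−X) = 7.22×0.639 = 4.614 mol/dm³.
In a CSTR the entire volume is at exit conditions, so r_S = 0.206×4.614^2 = 4.385 and r_T = 0.0822×4.614^1.5 = 0.8146.
Fraction of consumed R going to S: r_S/(r_S+r_T) = 0.8433.
C_S = 0.8433·C_{R0}·X = 0.8433×7.22×0.361 = 2.20 mol/dm³; Y_S = C_S/C_{R0} = 0.304.

0.304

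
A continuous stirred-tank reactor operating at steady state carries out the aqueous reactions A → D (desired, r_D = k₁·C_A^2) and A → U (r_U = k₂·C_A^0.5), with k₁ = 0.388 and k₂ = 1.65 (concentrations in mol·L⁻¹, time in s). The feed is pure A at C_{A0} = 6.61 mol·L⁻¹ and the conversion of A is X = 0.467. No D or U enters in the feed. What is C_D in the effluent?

Exit C_A = C_{A0}(1−X) = 6.61×0.533 = 3.523 mol·L⁻¹.
A CSTR operates uniformly at the exit composition, giving r_D = 4.816 and r_U = 3.097 (each k·C_A^n at C_A = 3.523).
Fraction of consumed A going to D: r_D/(r_D+r_U) = 0.6086.
C_D = 0.6086·C_{A0}·X = 0.6086×6.61×0.467 = 1.88 mol·L⁻¹.

1.88 mol·L⁻¹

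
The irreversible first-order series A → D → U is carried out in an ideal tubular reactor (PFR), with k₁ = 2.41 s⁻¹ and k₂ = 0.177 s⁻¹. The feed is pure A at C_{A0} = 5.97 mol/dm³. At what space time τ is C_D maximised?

Setting dC_D/dτ = 0 gives τ_opt = ln(k₂/k₁)/(k₂−k₁).
= ln(0.177/2.41)/(0.177−2.41) = ln(0.07344)/-2.233 = -2.611/-2.233 = 1.17 s.

1.17 s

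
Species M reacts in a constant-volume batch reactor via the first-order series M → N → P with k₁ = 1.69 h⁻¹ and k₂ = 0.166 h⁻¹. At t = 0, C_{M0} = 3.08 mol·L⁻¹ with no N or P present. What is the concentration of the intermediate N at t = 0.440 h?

1.55 mol·L⁻¹

For first-order series with pure M initially, C_N(t) = k₁C_{M0}/(k₂−k₁)·(e^(−k₁t) − e^(−k₂t)).
e^(−k₁t) = e^(−1.69×0.440) = e^(−0.7436) = 0.4754; e^(−k₂t) = e^(−0.07304) = 0.9296.
C_N = 1.69×3.08/(0.166−1.69) × (0.4754−0.9296) = (-3.415)×(-0.4542) = 1.551 mol·L⁻¹.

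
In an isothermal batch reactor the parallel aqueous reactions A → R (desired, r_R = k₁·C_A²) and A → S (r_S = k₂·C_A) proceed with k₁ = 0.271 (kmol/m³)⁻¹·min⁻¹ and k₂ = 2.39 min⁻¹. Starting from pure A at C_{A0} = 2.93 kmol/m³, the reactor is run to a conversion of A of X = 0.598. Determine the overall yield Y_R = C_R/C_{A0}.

0.112

C_A = C_{A0}(1−X) = 1.178 kmol/m³.
Along a PFR/batch, dC_S/dC_A = −r_S/(r_R+r_S) = −k₂/(k₂+k₁·C_A).
Integrating from C_{A0} to C_A: C_S = (2.39/0.271)·ln[(2.39+0.271·2.93)/(2.39+0.271·1.18)] = 8.819·ln(3.184/2.709) = 1.424 kmol/m³.
Then C_R = (C_{A0}−C_A) − C_S = 1.752 − 1.424 = 0.3279 kmol/m³.
Y_R = C_R/C_{A0} = 0.3279/2.93 = 0.112.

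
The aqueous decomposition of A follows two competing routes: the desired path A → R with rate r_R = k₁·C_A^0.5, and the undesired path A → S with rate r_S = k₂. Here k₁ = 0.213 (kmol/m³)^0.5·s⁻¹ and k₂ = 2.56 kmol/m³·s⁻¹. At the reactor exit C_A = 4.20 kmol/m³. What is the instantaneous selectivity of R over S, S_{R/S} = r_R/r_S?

0.171

S_{R/S} = r_R/r_S = (k₁·C_A^0.5)/(k₂) = (k₁/k₂)·C_A^0.5.
= (0.213×4.200^0.5) / (2.56) = 0.4365/2.560 = 0.171.
Since the desired path is higher order in A, keeping C_A high (PFR or concentrated feed) favours R.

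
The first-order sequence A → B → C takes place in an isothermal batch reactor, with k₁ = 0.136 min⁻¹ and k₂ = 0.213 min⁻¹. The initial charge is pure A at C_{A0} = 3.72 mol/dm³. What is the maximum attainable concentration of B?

Evaluating C_B at t_opt = ln(k₂/k₁)/(k₂−k₁) gives C_{B,max}/C_{A0} = (k₁/k₂)^[k₂/(k₂−k₁)].
= (0.136/0.213)^(0.213/(0.213−0.136)) = (0.6385)^(2.766) = 0.2891.
C_{B,max} = 0.2891×3.72 = 1.08 mol/dm³.

1.08 mol/dm³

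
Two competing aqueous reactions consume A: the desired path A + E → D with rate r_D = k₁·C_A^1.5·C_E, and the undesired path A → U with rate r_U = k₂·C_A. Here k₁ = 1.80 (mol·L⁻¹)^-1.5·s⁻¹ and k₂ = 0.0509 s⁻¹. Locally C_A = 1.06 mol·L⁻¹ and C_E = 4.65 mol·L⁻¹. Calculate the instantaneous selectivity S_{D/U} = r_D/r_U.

S_{D/U} = r_D/r_U = (k₁·C_A^1.5·C_E)/(k₂·C_A) = (k₁/k₂)·C_A^0.5·C_E.
= (1.80×1.060^1.5×4.650) / (0.0509×1.060) = 9.134/0.05395 = 169.
Since the desired path is higher order in A, keeping C_A high (PFR or concentrated feed) favours D.

169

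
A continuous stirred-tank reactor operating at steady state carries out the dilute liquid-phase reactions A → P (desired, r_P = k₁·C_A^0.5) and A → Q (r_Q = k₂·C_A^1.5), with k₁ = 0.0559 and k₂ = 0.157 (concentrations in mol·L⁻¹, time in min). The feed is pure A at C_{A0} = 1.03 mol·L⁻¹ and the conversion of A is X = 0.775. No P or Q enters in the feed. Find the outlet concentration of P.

Exit C_A = C_{A0}(1−X) = 1.03×0.225 = 0.2317 mol·L⁻¹.
In a CSTR the entire volume is at exit conditions, so r_P = 0.0559×0.2317^0.5 = 0.02691 and r_Q = 0.157×0.2317^1.5 = 0.01752.
Fraction of consumed A going to P: r_P/(r_P+r_Q) = 0.6057.
C_P = 0.6057·C_{A0}·X = 0.6057×1.03×0.775 = 0.484 mol·L⁻¹.

0.484 mol·L⁻¹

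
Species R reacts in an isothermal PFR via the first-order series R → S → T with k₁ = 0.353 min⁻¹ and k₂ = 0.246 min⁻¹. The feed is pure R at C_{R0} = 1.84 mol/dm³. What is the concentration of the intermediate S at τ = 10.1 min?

0.334 mol/dm³

For first-order series with pure R initially, C_S(τ) = k₁C_{R0}/(k₂−k₁)·(e^(−k₁τ) − e^(−k₂τ)).
e^(−k₁τ) = e^(−0.353×10.1) = e^(−3.565) = 0.02829; e^(−k₂τ) = e^(−2.485) = 0.08336.
C_S = 0.353×1.84/(0.246−0.353) × (0.02829−0.08336) = (-6.070)×(-0.05507) = 0.3343 mol/dm³.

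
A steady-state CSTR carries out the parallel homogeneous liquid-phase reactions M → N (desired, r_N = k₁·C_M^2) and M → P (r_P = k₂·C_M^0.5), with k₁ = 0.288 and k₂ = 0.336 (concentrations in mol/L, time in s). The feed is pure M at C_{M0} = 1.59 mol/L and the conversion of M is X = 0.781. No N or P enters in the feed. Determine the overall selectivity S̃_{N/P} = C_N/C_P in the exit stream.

0.176

Exit C_M = C_{M0}(1−X) = 1.59×0.219 = 0.3482 mol/L.
In a CSTR the entire volume is at exit conditions, so r_N = 0.288×0.3482^2 = 0.03492 and r_P = 0.336×0.3482^0.5 = 0.1983.
Overall selectivity = C_N/C_P = r_Nτ/(r_Pτ) = r_N/r_P = 0.176.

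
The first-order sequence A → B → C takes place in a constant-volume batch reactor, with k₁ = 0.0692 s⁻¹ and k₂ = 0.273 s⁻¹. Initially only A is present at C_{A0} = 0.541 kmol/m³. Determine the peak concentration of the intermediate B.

For a first-order series the maximum intermediate yield is C_{B,max}/C_{A0} = (k₁/k₂)^[k₂/(k₂−k₁)].
= (0.0692/0.273)^(0.273/(0.273−0.0692)) = (0.2535)^(1.340) = 0.1591.
C_{B,max} = 0.1591×0.541 = 0.0860 kmol/m³.

0.0860 kmol/m³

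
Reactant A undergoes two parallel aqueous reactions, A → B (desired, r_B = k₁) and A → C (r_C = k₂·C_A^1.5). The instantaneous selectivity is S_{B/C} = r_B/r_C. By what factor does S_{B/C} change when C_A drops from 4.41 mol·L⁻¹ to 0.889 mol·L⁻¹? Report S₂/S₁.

S_{B/C} = (k₁/k₂)·C_A^-1.5, so S₂/S₁ = (C_{A,2}/C_{A,1})^-1.5.
= (0.889/4.41)^(-1.5) = (0.2016)^(-1.5) = 11.0.

11.0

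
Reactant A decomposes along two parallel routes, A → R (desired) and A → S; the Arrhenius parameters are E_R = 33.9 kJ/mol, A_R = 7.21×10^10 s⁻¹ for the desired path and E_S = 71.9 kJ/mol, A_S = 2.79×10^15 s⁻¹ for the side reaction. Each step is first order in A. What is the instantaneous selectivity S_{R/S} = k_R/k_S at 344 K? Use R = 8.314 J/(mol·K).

Since both paths have the same order in A, the concentration cancels and S_{R/S} = k_R/k_S = (A_R/A_S)·exp[(E_S−E_R)/(RT)].
(E_S−E_R)/(RT) = (71.9−33.9)×10³/(8.314×344) = 38000/2860 = 13.29.
k_R/k_S = (7.21×10^10/2.79×10^15)·exp(13.29) = 2.584×10^-5 × 5.893×10^5 = 15.2.
Since E_R < E_S, lowering the temperature improves selectivity toward R.

15.2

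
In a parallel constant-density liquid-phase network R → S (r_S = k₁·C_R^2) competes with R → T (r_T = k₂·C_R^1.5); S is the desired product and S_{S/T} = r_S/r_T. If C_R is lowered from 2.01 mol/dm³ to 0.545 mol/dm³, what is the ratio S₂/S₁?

0.521

S_{S/T} = (k₁/k₂)·C_R^0.5, so S₂/S₁ = (C_{R,2}/C_{R,1})^0.5.
= (0.545/2.01)^0.5 = (0.2711)^0.5 = 0.521.
Selectivity toward S falls as C_R falls — high-concentration operation is favoured.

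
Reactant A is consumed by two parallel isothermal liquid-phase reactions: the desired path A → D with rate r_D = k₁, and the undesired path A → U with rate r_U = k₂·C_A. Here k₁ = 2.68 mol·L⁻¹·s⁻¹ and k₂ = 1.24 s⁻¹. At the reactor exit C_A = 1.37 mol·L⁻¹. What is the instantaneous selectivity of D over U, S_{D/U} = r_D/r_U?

S_{D/U} = r_D/r_U = (k₁)/(k₂·C_A) = (k₁/k₂)·C_A⁻¹.
= (2.68) / (1.24×1.370) = 2.680/1.699 = 1.58.
The undesired path is higher order in A, so low C_A (CSTR or dilute feed) favours D.

1.58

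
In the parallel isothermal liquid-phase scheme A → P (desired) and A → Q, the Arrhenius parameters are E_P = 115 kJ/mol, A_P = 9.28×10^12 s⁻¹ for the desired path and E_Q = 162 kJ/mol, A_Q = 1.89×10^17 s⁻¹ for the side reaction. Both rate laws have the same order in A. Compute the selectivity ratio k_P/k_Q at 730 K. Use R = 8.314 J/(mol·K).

0.113

Since both paths have the same order in A, the concentration cancels and S_{P/Q} = k_P/k_Q = (A_P/A_Q)·exp[(E_Q−E_P)/(RT)].
(E_Q−E_P)/(RT) = (162−115)×10³/(8.314×730) = 47000/6069 = 7.744.
k_P/k_Q = (9.28×10^12/1.89×10^17)·exp(7.744) = 4.910×10^-5 × 2308 = 0.113.
Since E_P < E_Q, lowering the temperature improves selectivity toward P.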